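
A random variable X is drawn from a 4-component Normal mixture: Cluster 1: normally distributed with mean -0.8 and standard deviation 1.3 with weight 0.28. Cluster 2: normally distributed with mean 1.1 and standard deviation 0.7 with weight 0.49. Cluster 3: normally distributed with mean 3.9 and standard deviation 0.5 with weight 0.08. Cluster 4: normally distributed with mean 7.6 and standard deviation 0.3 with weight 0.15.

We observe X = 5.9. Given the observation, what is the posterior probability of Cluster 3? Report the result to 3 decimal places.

Posterior ∝ prior × likelihood, so P(k | x) ∝ P(Z=k) f_k(x); normalise over all components.
Evaluate each component's likelihood at the observed value:
  p_1 = 5.23689e-07
  p_2 = 3.51124e-11
  p_3 = 0.00026766
  p_4 = 1.41563e-07
Weight by the priors:
  P(Z=1)·p_1 = 0.28 × 5.23689e-07 = 1.46633e-07
  P(Z=2)·p_2 = 0.49 × 3.51124e-11 = 1.72051e-11
  P(Z=3)·p_3 = 0.08 × 0.00026766 = 2.14128e-05
  P(Z=4)·p_4 = 0.15 × 1.41563e-07 = 2.12344e-08
Denominator: 1.46633e-07 + 1.72051e-11 + 2.14128e-05 + 2.12344e-08 = 2.15807e-05
P(Cluster 3 | data) = 2.14128e-05 / 2.15807e-05 ≈ 0.992

0.992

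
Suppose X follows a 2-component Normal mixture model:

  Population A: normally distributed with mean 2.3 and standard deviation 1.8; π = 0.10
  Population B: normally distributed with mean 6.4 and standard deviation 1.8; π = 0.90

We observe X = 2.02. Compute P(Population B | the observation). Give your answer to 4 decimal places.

0.3206

P(component k | x) = π_k·f_k(x) / marginal(x), where marginal(x) = Σ_j π_j·f_j(x).
Normal densities:
  p_A = 0.218969
  p_B = 0.0114785
Multiply by the mixture weights:
  π_A·p_A = 0.10 × 0.218969 = 0.0218969
  π_B·p_B = 0.90 × 0.0114785 = 0.0103306
Evidence: 0.0218969 + 0.0103306 = 0.0322276
Responsibility of Population B: 0.0103306 / 0.0322276 ≈ 0.3206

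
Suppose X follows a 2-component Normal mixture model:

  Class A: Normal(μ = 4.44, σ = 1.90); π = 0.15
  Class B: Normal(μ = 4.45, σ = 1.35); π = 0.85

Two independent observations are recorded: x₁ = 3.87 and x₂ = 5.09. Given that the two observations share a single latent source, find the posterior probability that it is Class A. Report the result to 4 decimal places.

0.0897

The responsibility of component k is P(Z=k) f_k(x) divided by Σ_j P(Z=j) f_j(x).
Since both observations come from the same component, the likelihood for component k is f_k(x₁)·f_k(x₂).
  p_A = [0.20073] × [0.198035] = 0.0397517
  p_B = [0.26946] × [0.264103] = 0.0711653
Weight by the priors:
  P(Z=A)·p_A = 0.15 × 0.0397517 = 0.00596275
  P(Z=B)·p_B = 0.85 × 0.0711653 = 0.0604905
Denominator: 0.00596275 + 0.0604905 = 0.0664532
Responsibility of Class A: 0.00596275 / 0.0664532 ≈ 0.0897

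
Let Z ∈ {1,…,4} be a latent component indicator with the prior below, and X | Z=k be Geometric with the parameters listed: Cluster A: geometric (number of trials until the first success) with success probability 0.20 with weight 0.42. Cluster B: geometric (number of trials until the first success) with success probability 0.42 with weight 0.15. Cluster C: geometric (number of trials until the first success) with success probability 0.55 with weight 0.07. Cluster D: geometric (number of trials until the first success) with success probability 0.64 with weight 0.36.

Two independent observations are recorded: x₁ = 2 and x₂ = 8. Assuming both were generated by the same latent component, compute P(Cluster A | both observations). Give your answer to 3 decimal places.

0.871

Posterior ∝ prior × likelihood, so P(k | x) ∝ w_k f_k(x); normalise over all components.
Since both observations come from the same component, the likelihood for component k is f_k(x₁)·f_k(x₂).
  p_A = [0.20·(1−0.20)^1 = 0.20·0.8 = 0.16] × [0.041943] = 0.00671089
  p_B = [0.42·(1−0.42)^1 = 0.42·0.58 = 0.2436] × [0.00927353] = 0.00225903
  p_C = [0.55·(1−0.55)^1 = 0.55·0.45 = 0.2475] × [0.00205518] = 0.000508658
  p_D = [0.64·(1−0.64)^1 = 0.64·0.36 = 0.2304] × [0.000501531] = 0.000115553
Prior × likelihood for each component:
  w_A·p_A = 0.42 × 0.00671089 = 0.00281857
  w_B·p_B = 0.15 × 0.00225903 = 0.000338855
  w_C·p_C = 0.07 × 0.000508658 = 3.5606e-05
  w_D·p_D = 0.36 × 0.000115553 = 4.1599e-05
Marginal: 0.00281857 + 0.000338855 + 3.5606e-05 + 4.1599e-05 = 0.00323463
Responsibility of Cluster A: 0.00281857 / 0.00323463 ≈ 0.871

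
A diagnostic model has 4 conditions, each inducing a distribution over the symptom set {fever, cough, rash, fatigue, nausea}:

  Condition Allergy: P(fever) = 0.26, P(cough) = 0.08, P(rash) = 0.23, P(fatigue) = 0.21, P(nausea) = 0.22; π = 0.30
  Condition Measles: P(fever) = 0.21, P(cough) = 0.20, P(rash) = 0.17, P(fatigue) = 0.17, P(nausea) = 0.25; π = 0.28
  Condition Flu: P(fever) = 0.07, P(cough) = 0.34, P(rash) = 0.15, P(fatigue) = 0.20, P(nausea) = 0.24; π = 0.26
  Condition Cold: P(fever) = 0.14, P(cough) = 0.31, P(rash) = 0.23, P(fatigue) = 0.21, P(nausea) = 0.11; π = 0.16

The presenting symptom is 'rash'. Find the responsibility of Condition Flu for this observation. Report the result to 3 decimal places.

Apply Bayes' rule: the posterior for each component is proportional to its prior times its likelihood at x.
Evaluate each component's likelihood at the observed value:
  f_Allergy = 0.23
  f_Measles = 0.17
  f_Flu = 0.15
  f_Cold = 0.23
Weight by the priors:
  π_Allergy·f_Allergy = 0.30 × 0.23 = 0.069
  π_Measles·f_Measles = 0.28 × 0.17 = 0.0476
  π_Flu·f_Flu = 0.26 × 0.15 = 0.039
  π_Cold·f_Cold = 0.16 × 0.23 = 0.0368
Normaliser: 0.069 + 0.0476 + 0.039 + 0.0368 = 0.1924
P(Condition Flu | x) = 0.039 / 0.1924 ≈ 0.203

0.203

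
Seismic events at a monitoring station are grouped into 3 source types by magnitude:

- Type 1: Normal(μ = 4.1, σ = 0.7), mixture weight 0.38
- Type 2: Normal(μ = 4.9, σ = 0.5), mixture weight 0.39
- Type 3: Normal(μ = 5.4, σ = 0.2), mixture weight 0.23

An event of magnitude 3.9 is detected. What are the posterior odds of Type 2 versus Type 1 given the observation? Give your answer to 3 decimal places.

0.203

The posterior odds equal the prior odds times the likelihood ratio: (P(Z=i)/P(Z=j))·(f_i(x)/f_j(x)).
Normal densities:
  L_1 = (1/(0.7·√(2π)))·exp(−(3.9−4.1)²/(2·0.7²)) = 0.569918·exp(-0.04082) = 0.547124
  L_2 = (1/(0.5·√(2π)))·exp(−(3.9−4.9)²/(2·0.5²)) = 0.797885·exp(-2.00000) = 0.107982
  L_3 = (1/(0.2·√(2π)))·exp(−(3.9−5.4)²/(2·0.2²)) = 1.994711·exp(-28.12500) = 1.21716e-12
0.042113 / 0.207907 ≈ 0.203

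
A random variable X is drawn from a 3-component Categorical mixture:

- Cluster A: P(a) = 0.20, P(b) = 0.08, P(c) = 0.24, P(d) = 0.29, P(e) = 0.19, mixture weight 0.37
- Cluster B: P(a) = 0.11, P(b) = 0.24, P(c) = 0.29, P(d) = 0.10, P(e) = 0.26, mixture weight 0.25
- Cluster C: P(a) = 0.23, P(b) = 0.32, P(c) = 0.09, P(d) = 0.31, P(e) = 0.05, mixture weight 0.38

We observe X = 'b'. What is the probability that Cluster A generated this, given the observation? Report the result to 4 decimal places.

Apply Bayes' rule: the posterior for each component is proportional to its prior times its likelihood at x.
Evaluate each component's likelihood at the observed value:
  L_A = P(b | comp) = 0.08
  L_B = P(b | comp) = 0.24
  L_C = P(b | comp) = 0.32
Unnormalised posteriors:
  w_A·L_A = 0.37 × 0.08 = 0.0296
  w_B·L_B = 0.25 × 0.24 = 0.06
  w_C·L_C = 0.38 × 0.32 = 0.1216
Normaliser: 0.0296 + 0.06 + 0.1216 = 0.2112
So the posterior for Cluster A is 0.0296 / 0.2112 ≈ 0.1402.

0.1402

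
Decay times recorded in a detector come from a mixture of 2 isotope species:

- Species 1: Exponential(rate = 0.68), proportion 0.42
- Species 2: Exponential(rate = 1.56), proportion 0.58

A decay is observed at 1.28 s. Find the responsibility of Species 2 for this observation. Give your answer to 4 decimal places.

The responsibility of component k is π_k f_k(x) divided by Σ_j π_j f_j(x).
Evaluate each component's likelihood at the observed value:
  p_1 = 0.284773
  p_2 = 0.2118
Unnormalised posteriors:
  π_1·p_1 = 0.42 × 0.284773 = 0.119605
  π_2·p_2 = 0.58 × 0.2118 = 0.122844
Evidence: 0.119605 + 0.122844 = 0.242449
P(Species 2 | x) = 0.122844 / 0.242449 ≈ 0.5067

0.5067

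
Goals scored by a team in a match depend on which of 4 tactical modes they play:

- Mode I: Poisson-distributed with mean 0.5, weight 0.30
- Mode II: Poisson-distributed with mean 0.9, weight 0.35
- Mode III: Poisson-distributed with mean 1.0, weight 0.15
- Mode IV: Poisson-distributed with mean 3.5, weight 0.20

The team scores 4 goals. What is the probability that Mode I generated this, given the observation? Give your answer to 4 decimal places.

0.0107

The responsibility of component k is w_k f_k(x) divided by Σ_j w_j f_j(x).
Evaluate each component's likelihood at the observed value:
  f_I = 0.00157951
  f_II = 0.0111146
  f_III = 0.0153283
  f_IV = 0.188812
Multiply by the mixture weights:
  w_I·f_I = 0.30 × 0.00157951 = 0.000473852
  w_II·f_II = 0.35 × 0.0111146 = 0.00389011
  w_III·f_III = 0.15 × 0.0153283 = 0.00229925
  w_IV·f_IV = 0.20 × 0.188812 = 0.0377625
Marginal: 0.000473852 + 0.00389011 + 0.00229925 + 0.0377625 = 0.0444257
So the posterior for Mode I is 0.000473852 / 0.0444257 ≈ 0.0107.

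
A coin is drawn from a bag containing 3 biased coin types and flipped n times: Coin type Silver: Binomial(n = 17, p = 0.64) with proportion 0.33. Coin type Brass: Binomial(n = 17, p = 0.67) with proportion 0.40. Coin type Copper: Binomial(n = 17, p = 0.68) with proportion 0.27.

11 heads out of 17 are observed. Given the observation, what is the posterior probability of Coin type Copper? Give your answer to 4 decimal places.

0.2641

Posterior ∝ prior × likelihood, so P(k | x) ∝ P(Z=k) f_k(x); normalise over all components.
Binomial probabilities:
  p_Silver = 0.198781
  p_Brass = 0.195203
  p_Copper = 0.19102
Unnormalised posteriors:
  P(Z=Silver)·p_Silver = 0.33 × 0.198781 = 0.0655978
  P(Z=Brass)·p_Brass = 0.40 × 0.195203 = 0.0780813
  P(Z=Copper)·p_Copper = 0.27 × 0.19102 = 0.0515753
Denominator: 0.0655978 + 0.0780813 + 0.0515753 = 0.195254
Responsibility of Coin type Copper: 0.0515753 / 0.195254 ≈ 0.2641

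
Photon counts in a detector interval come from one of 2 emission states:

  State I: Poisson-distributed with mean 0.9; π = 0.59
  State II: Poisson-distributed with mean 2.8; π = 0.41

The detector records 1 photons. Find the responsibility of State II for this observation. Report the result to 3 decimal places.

By Bayes' theorem, P(k | x) = π_k f_k(x) / Σ_j π_j f_j(x).
Poisson probabilities:
  f_I = 0.365913
  f_II = 0.170268
Prior × likelihood for each component:
  π_I·f_I = 0.59 × 0.365913 = 0.215888
  π_II·f_II = 0.41 × 0.170268 = 0.06981
Normaliser: 0.215888 + 0.06981 = 0.285698
So the posterior for State II is 0.06981 / 0.285698 ≈ 0.244.

0.244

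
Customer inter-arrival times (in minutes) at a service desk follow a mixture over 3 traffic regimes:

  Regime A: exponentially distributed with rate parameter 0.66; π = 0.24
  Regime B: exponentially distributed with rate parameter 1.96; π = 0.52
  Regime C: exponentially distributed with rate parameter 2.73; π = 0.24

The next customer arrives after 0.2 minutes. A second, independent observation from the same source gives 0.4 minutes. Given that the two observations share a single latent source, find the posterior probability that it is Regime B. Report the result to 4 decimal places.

Apply Bayes' rule: the posterior for each component is proportional to its prior times its likelihood at x.
Since both observations come from the same component, the likelihood for component k is f_k(x₁)·f_k(x₂).
  L_A = [0.578385] × [0.506863] = 0.293162
  L_B = [1.32438] × [0.894889] = 1.18517
  L_C = [1.58139] × [0.916037] = 1.44861
Weight by the priors:
  w_A·L_A = 0.24 × 0.293162 = 0.0703588
  w_B·L_B = 0.52 × 1.18517 = 0.61629
  w_C·L_C = 0.24 × 1.44861 = 0.347666
Normaliser: 0.0703588 + 0.61629 + 0.347666 = 1.03431
Responsibility of Regime B: 0.61629 / 1.03431 ≈ 0.5958

0.5958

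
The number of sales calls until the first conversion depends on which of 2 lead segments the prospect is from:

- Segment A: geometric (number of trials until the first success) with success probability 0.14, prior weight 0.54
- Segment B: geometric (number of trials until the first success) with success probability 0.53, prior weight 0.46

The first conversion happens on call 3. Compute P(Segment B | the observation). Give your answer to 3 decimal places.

0.491

The responsibility of component k is w_k f_k(x) divided by Σ_j w_j f_j(x).
Evaluate each component's likelihood at the observed value:
  L_A = 0.14·(1−0.14)^2 = 0.14·0.7396 = 0.103544
  L_B = 0.53·(1−0.53)^2 = 0.53·0.2209 = 0.117077
Multiply by the mixture weights:
  w_A·L_A = 0.54 × 0.103544 = 0.0559138
  w_B·L_B = 0.46 × 0.117077 = 0.0538554
Denominator: 0.0559138 + 0.0538554 = 0.109769
P(Segment B | the observation) ≈ 0.491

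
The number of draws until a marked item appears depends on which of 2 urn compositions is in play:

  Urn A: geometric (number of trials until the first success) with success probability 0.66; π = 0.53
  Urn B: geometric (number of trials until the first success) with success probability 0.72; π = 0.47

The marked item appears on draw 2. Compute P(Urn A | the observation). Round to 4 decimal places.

By Bayes' theorem, P(k | x) = π_k f_k(x) / Σ_j π_j f_j(x).
Evaluate each component's likelihood at the observed value:
  p_A = 0.66·(1−0.66)^1 = 0.66·0.34 = 0.2244
  p_B = 0.72·(1−0.72)^1 = 0.72·0.28 = 0.2016
Multiply by the mixture weights:
  π_A·p_A = 0.53 × 0.2244 = 0.118932
  π_B·p_B = 0.47 × 0.2016 = 0.094752
Sum: 0.118932 + 0.094752 = 0.213684
Responsibility of Urn A: 0.118932 / 0.213684 ≈ 0.5566

0.5566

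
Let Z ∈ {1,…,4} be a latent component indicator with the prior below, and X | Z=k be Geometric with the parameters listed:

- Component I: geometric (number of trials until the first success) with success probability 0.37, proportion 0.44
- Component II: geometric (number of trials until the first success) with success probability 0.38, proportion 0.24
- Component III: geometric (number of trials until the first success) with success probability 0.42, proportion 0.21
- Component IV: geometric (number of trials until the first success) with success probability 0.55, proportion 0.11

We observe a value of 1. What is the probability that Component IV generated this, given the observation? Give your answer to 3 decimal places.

0.150

By Bayes' theorem, P(k | x) = w_k f_k(x) / Σ_j w_j f_j(x).
Evaluate each component's likelihood at the observed value:
  f_I = 0.37
  f_II = 0.38
  f_III = 0.42
  f_IV = 0.55
Weight by the priors:
  w_I·f_I = 0.44 × 0.37 = 0.1628
  w_II·f_II = 0.24 × 0.38 = 0.0912
  w_III·f_III = 0.21 × 0.42 = 0.0882
  w_IV·f_IV = 0.11 × 0.55 = 0.0605
Normaliser: 0.1628 + 0.0912 + 0.0882 + 0.0605 = 0.4027
So the posterior for Component IV is 0.0605 / 0.4027 ≈ 0.150.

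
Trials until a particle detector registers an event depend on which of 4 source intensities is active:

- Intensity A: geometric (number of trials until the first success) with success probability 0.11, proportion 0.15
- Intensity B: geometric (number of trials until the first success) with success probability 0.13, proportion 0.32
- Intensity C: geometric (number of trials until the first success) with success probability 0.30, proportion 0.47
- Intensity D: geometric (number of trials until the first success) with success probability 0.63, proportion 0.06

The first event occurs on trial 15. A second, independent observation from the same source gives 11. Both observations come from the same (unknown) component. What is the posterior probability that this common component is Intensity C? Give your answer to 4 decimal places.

0.0261

By Bayes' theorem, P(k | x) = π_k f_k(x) / Σ_j π_j f_j(x).
Since both observations come from the same component, the likelihood for component k is f_k(x₁)·f_k(x₂).
  f_A = [0.11·(1−0.11)^14 = 0.11·0.195641 = 0.0215205] × [0.0342999] = 0.000738152
  f_B = [0.13·(1−0.13)^14 = 0.13·0.142321 = 0.0185018] × [0.032295] = 0.000597515
  f_C = [0.30·(1−0.30)^14 = 0.30·0.00678223 = 0.00203467] × [0.00847426] = 1.72423e-05
  f_D = [0.63·(1−0.63)^14 = 0.63·9.01206e-07 = 5.6776e-07] × [3.02941e-05] = 1.71998e-11
Prior × likelihood for each component:
  π_A·f_A = 0.15 × 0.000738152 = 0.000110723
  π_B·f_B = 0.32 × 0.000597515 = 0.000191205
  π_C·f_C = 0.47 × 1.72423e-05 = 8.10389e-06
  π_D·f_D = 0.06 × 1.71998e-11 = 1.03199e-12
Normaliser: 0.000110723 + 0.000191205 + 8.10389e-06 + 1.03199e-12 = 0.000310031
P(Intensity C | data) = 8.10389e-06 / 0.000310031 ≈ 0.0261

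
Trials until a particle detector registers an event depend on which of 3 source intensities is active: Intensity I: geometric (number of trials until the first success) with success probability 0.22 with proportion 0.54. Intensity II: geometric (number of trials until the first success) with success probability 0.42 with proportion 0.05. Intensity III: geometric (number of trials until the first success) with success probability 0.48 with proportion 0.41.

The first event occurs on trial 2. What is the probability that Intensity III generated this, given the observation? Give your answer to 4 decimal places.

0.4939

P(component k | x) = w_k·f_k(x) / marginal(x), where marginal(x) = Σ_j w_j·f_j(x).
Evaluate each component's likelihood at the observed value:
  L_I = 0.22·(1−0.22)^1 = 0.22·0.78 = 0.1716
  L_II = 0.42·(1−0.42)^1 = 0.42·0.58 = 0.2436
  L_III = 0.48·(1−0.48)^1 = 0.48·0.52 = 0.2496
Multiply by the mixture weights:
  w_I·L_I = 0.54 × 0.1716 = 0.092664
  w_II·L_II = 0.05 × 0.2436 = 0.01218
  w_III·L_III = 0.41 × 0.2496 = 0.102336
Denominator: 0.092664 + 0.01218 + 0.102336 = 0.20718
P(Intensity III | 2) = 0.102336 / 0.20718 ≈ 0.4939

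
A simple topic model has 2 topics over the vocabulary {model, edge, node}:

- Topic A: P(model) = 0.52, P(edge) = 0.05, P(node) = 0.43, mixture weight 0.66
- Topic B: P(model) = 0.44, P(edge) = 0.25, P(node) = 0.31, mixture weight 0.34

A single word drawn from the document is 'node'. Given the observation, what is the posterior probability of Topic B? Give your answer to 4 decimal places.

0.2708

The responsibility of component k is π_k f_k(x) divided by Σ_j π_j f_j(x).
Component likelihoods at x = 'node':
  f_A = 0.43
  f_B = 0.31
Prior × likelihood for each component:
  π_A·f_A = 0.66 × 0.43 = 0.2838
  π_B·f_B = 0.34 × 0.31 = 0.1054
Sum: 0.2838 + 0.1054 = 0.3892
P(Topic B | x) = 0.1054 / 0.3892 ≈ 0.2708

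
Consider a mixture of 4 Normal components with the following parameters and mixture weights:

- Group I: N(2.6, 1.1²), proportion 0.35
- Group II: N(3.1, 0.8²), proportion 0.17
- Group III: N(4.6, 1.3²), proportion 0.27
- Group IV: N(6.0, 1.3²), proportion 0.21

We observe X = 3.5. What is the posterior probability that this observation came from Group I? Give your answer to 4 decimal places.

Posterior ∝ prior × likelihood, so P(k | x) ∝ P(Z=k) f_k(x); normalise over all components.
Component likelihoods at x = 3.5:
  p_I = (1/(1.1·√(2π)))·exp(−(3.5−2.6)²/(2·1.1²)) = 0.362675·exp(-0.33471) = 0.25951
  p_II = (1/(0.8·√(2π)))·exp(−(3.5−3.1)²/(2·0.8²)) = 0.498678·exp(-0.12500) = 0.440082
  p_III = (1/(1.3·√(2π)))·exp(−(3.5−4.6)²/(2·1.3²)) = 0.306879·exp(-0.35799) = 0.214533
  p_IV = (1/(1.3·√(2π)))·exp(−(3.5−6.0)²/(2·1.3²)) = 0.306879·exp(-1.84911) = 0.0482956
Weight by the priors:
  P(Z=I)·p_I = 0.35 × 0.25951 = 0.0908286
  P(Z=II)·p_II = 0.17 × 0.440082 = 0.0748139
  P(Z=III)·p_III = 0.27 × 0.214533 = 0.057924
  P(Z=IV)·p_IV = 0.21 × 0.0482956 = 0.0101421
Sum: 0.0908286 + 0.0748139 + 0.057924 + 0.0101421 = 0.233708
P(Group I | x) ≈ 0.3886

0.3886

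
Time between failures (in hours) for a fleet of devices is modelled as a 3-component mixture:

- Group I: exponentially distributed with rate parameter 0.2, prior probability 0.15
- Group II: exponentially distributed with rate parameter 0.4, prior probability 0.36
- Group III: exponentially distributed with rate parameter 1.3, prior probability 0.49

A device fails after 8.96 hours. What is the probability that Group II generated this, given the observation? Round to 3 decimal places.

0.444

Apply Bayes' rule: the posterior for each component is proportional to its prior times its likelihood at x.
Exponential densities:
  f_I = 0.0333253
  f_II = 0.0111058
  f_III = 1.13575e-05
Weight by the priors:
  π_I·f_I = 0.15 × 0.0333253 = 0.0049988
  π_II·f_II = 0.36 × 0.0111058 = 0.00399808
  π_III·f_III = 0.49 × 1.13575e-05 = 5.56516e-06
Normaliser: 0.0049988 + 0.00399808 + 5.56516e-06 = 0.00900244
P(Group II | the observation) ≈ 0.444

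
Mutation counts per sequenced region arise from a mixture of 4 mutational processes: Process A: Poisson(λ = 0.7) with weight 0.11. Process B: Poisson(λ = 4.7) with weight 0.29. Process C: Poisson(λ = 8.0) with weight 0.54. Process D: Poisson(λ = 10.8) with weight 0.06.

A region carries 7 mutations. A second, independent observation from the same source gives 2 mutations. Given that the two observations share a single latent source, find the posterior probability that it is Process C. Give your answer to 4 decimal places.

0.2327

By Bayes' theorem, P(k | x) = π_k f_k(x) / Σ_j π_j f_j(x).
Since both observations come from the same component, the likelihood for component k is f_k(x₁)·f_k(x₂).
  p_A = [e^(−0.7)·0.7^7/7! = 8.11427e-06] × [0.121663] = 9.8721e-07
  p_B = [e^(−4.7)·4.7^7/7! = 0.0914261] × [0.100457] = 0.00918443
  p_C = [e^(−8.0)·8.0^7/7! = 0.139587] × [0.0107348] = 0.00149843
  p_D = [e^(−10.8)·10.8^7/7! = 0.0693674] × [0.0011897] = 8.25263e-05
Multiply by the mixture weights:
  π_A·p_A = 0.11 × 9.8721e-07 = 1.08593e-07
  π_B·p_B = 0.29 × 0.00918443 = 0.00266348
  π_C·p_C = 0.54 × 0.00149843 = 0.000809154
  π_D·p_D = 0.06 × 8.25263e-05 = 4.95158e-06
Evidence: 1.08593e-07 + 0.00266348 + 0.000809154 + 4.95158e-06 = 0.0034777
So the posterior for Process C is 0.000809154 / 0.0034777 ≈ 0.2327.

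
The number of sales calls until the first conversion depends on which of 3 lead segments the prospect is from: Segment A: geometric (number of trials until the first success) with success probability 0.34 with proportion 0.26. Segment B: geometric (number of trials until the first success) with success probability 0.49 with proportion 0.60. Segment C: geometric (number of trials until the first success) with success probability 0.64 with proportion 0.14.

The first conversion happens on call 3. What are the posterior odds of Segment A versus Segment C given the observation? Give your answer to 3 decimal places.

3.316

The posterior odds equal the prior odds times the likelihood ratio: (w_i/w_j)·(f_i(x)/f_j(x)).
Component likelihoods at x = 3:
  L_A = 0.34·(1−0.34)^2 = 0.34·0.4356 = 0.148104
  L_B = 0.49·(1−0.49)^2 = 0.49·0.2601 = 0.127449
  L_C = 0.64·(1−0.64)^2 = 0.64·0.1296 = 0.082944
0.038507 / 0.0116122 ≈ 3.316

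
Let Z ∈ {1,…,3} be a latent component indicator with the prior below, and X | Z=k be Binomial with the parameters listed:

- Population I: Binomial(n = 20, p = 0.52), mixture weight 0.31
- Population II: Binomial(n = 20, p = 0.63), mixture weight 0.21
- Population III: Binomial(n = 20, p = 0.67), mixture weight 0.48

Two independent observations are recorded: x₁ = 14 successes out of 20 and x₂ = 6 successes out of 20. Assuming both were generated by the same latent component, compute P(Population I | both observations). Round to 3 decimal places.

The responsibility of component k is P(Z=k) f_k(x) divided by Σ_j P(Z=j) f_j(x).
Since both observations come from the same component, the likelihood for component k is f_k(x₁)·f_k(x₂).
  L_I = [C(20,14)·0.52^14·0.48^6 = 38760·0.000105693·0.0122306 = 0.0501046] × [0.0264108] = 0.0013233
  L_II = [C(20,14)·0.63^14·0.37^6 = 38760·0.00155156·0.00256573 = 0.154299] × [0.00218399] = 0.000336987
  L_III = [C(20,14)·0.67^14·0.33^6 = 38760·0.00367322·0.00129147 = 0.183872] × [0.000636836] = 0.000117096
Multiply by the mixture weights:
  P(Z=I)·L_I = 0.31 × 0.0013233 = 0.000410224
  P(Z=II)·L_II = 0.21 × 0.000336987 = 7.07672e-05
  P(Z=III)·L_III = 0.48 × 0.000117096 = 5.62061e-05
Denominator: 0.000410224 + 7.07672e-05 + 5.62061e-05 = 0.000537197
P(Population I | x) ≈ 0.764

0.764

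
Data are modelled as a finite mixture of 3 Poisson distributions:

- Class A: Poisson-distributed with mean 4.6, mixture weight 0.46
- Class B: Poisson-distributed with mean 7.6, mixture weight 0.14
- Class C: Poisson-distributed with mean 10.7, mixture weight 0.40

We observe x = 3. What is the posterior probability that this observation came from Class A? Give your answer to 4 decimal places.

P(component k | x) = P(Z=k)·f_k(x) / marginal(x), where marginal(x) = Σ_j P(Z=j)·f_j(x).
Evaluate each component's likelihood at the observed value:
  f_A = e^(−4.6)·4.6^3/3! = 0.163068
  f_B = e^(−7.6)·7.6^3/3! = 0.0366144
  f_C = e^(−10.7)·10.7^3/3! = 0.00460309
Prior × likelihood for each component:
  P(Z=A)·f_A = 0.46 × 0.163068 = 0.0750111
  P(Z=B)·f_B = 0.14 × 0.0366144 = 0.00512601
  P(Z=C)·f_C = 0.40 × 0.00460309 = 0.00184123
Sum: 0.0750111 + 0.00512601 + 0.00184123 = 0.0819783
So the posterior for Class A is 0.0750111 / 0.0819783 ≈ 0.9150.

0.9150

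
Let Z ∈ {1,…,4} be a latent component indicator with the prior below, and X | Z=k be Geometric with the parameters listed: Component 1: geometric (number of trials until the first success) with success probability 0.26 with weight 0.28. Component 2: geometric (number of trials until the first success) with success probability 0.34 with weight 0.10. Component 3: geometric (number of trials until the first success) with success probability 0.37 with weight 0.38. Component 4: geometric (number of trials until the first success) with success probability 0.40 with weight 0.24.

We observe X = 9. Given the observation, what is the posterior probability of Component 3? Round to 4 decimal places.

0.2711

Apply Bayes' rule: the posterior for each component is proportional to its prior times its likelihood at x.
Component likelihoods at x = 9:
  f_1 = 0.26·(1−0.26)^8 = 0.26·0.0899195 = 0.0233791
  f_2 = 0.34·(1−0.34)^8 = 0.34·0.0360041 = 0.0122414
  f_3 = 0.37·(1−0.37)^8 = 0.37·0.0248156 = 0.00918176
  f_4 = 0.40·(1−0.40)^8 = 0.40·0.0167962 = 0.00671846
Multiply by the mixture weights:
  P(Z=1)·f_1 = 0.28 × 0.0233791 = 0.00654614
  P(Z=2)·f_2 = 0.10 × 0.0122414 = 0.00122414
  P(Z=3)·f_3 = 0.38 × 0.00918176 = 0.00348907
  P(Z=4)·f_4 = 0.24 × 0.00671846 = 0.00161243
Normaliser: 0.00654614 + 0.00122414 + 0.00348907 + 0.00161243 = 0.0128718
P(Component 3 | the observation) ≈ 0.2711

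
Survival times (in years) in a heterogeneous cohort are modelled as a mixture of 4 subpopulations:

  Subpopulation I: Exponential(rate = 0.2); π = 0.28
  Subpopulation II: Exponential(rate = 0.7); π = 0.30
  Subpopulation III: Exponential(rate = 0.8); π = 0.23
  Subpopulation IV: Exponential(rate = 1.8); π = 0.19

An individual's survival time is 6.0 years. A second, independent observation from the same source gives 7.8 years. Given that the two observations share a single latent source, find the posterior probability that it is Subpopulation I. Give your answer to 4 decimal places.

0.9837

P(component k | x) = π_k·f_k(x) / marginal(x), where marginal(x) = Σ_j π_j·f_j(x).
Since both observations come from the same component, the likelihood for component k is f_k(x₁)·f_k(x₂).
  L_I = [0.2·e^(−0.2·6.0) = 0.2·e^(−1.2000) = 0.0602388] × [0.0420272] = 0.00253167
  L_II = [0.7·e^(−0.7·6.0) = 0.7·e^(−4.2000) = 0.0104969] × [0.00297749] = 3.12544e-05
  L_III = [0.8·e^(−0.8·6.0) = 0.8·e^(−4.8000) = 0.0065838] × [0.00155988] = 1.027e-05
  L_IV = [1.8·e^(−1.8·6.0) = 1.8·e^(−10.8000) = 3.67191e-05] × [1.43806e-06] = 5.28044e-11
Weight by the priors:
  π_I·L_I = 0.28 × 0.00253167 = 0.000708868
  π_II·L_II = 0.30 × 3.12544e-05 = 9.37632e-06
  π_III·L_III = 0.23 × 1.027e-05 = 2.36209e-06
  π_IV·L_IV = 0.19 × 5.28044e-11 = 1.00328e-11
Sum: 0.000708868 + 9.37632e-06 + 2.36209e-06 + 1.00328e-11 = 0.000720606
Responsibility of Subpopulation I: 0.000708868 / 0.000720606 ≈ 0.9837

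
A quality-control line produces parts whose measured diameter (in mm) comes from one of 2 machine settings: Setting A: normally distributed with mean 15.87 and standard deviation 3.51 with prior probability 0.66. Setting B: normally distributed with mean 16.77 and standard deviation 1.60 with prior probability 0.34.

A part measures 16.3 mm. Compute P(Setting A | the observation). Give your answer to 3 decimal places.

The responsibility of component k is w_k f_k(x) divided by Σ_j w_j f_j(x).
Normal densities:
  f_A = (1/(3.51·√(2π)))·exp(−(16.3−15.87)²/(2·3.51²)) = 0.113659·exp(-0.00750) = 0.112809
  f_B = (1/(1.60·√(2π)))·exp(−(16.3−16.77)²/(2·1.60²)) = 0.249339·exp(-0.04314) = 0.23881
Weight by the priors:
  w_A·f_A = 0.66 × 0.112809 = 0.074454
  w_B·f_B = 0.34 × 0.23881 = 0.0811954
Marginal: 0.074454 + 0.0811954 = 0.155649
P(Setting A | the observation) ≈ 0.478

0.478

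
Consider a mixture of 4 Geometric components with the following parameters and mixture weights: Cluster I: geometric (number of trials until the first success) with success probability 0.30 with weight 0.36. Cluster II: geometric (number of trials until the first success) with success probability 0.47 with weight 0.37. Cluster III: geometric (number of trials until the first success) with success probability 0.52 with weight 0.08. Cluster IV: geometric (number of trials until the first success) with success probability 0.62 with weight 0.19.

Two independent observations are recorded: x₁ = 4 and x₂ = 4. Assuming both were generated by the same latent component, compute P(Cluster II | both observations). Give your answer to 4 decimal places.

Posterior ∝ prior × likelihood, so P(k | x) ∝ π_k f_k(x); normalise over all components.
Since both observations come from the same component, the likelihood for component k is f_k(x₁)·f_k(x₂).
  p_I = [0.30·(1−0.30)^3 = 0.30·0.343 = 0.1029] × [0.1029] = 0.0105884
  p_II = [0.47·(1−0.47)^3 = 0.47·0.148877 = 0.0699722] × [0.0699722] = 0.00489611
  p_III = [0.52·(1−0.52)^3 = 0.52·0.110592 = 0.0575078] × [0.0575078] = 0.00330715
  p_IV = [0.62·(1−0.62)^3 = 0.62·0.054872 = 0.0340206] × [0.0340206] = 0.0011574
Multiply by the mixture weights:
  π_I·p_I = 0.36 × 0.0105884 = 0.00381183
  π_II·p_II = 0.37 × 0.00489611 = 0.00181156
  π_III·p_III = 0.08 × 0.00330715 = 0.000264572
  π_IV·p_IV = 0.19 × 0.0011574 = 0.000219907
Normaliser: 0.00381183 + 0.00181156 + 0.000264572 + 0.000219907 = 0.00610787
Responsibility of Cluster II: 0.00181156 / 0.00610787 ≈ 0.2966

0.2966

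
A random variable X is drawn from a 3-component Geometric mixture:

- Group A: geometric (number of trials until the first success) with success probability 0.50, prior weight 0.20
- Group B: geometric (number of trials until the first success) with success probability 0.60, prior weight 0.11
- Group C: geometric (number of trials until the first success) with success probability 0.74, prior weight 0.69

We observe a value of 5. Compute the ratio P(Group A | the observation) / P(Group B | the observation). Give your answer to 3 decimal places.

3.699

Posterior odds = (π_i f_i(x)) / (π_j f_j(x)); the normalising sum cancels.
Geometric probabilities:
  L_A = 0.50·(1−0.50)^4 = 0.50·0.0625 = 0.03125
  L_B = 0.60·(1−0.60)^4 = 0.60·0.0256 = 0.01536
  L_C = 0.74·(1−0.74)^4 = 0.74·0.00456976 = 0.00338162
Odds = (0.20/0.11) × (0.03125/0.01536) = 1.81818 × 2.03451 ≈ 3.699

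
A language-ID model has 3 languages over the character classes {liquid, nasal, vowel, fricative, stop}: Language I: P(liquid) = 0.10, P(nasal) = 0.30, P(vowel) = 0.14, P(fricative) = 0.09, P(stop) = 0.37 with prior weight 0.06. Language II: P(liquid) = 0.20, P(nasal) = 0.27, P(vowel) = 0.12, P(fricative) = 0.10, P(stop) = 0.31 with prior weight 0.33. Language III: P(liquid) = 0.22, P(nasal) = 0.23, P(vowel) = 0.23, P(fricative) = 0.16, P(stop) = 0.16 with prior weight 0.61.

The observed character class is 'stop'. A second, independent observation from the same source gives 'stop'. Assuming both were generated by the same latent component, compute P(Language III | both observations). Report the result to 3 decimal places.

P(component k | x) = w_k·f_k(x) / marginal(x), where marginal(x) = Σ_j w_j·f_j(x).
Since both observations come from the same component, the likelihood for component k is f_k(x₁)·f_k(x₂).
  f_I = [P(stop | comp) = 0.37] × [0.37] = 0.1369
  f_II = [P(stop | comp) = 0.31] × [0.31] = 0.0961
  f_III = [P(stop | comp) = 0.16] × [0.16] = 0.0256
Unnormalised posteriors:
  w_I·f_I = 0.06 × 0.1369 = 0.008214
  w_II·f_II = 0.33 × 0.0961 = 0.031713
  w_III·f_III = 0.61 × 0.0256 = 0.015616
Denominator: 0.008214 + 0.031713 + 0.015616 = 0.055543
P(Language III | x₁,x₂) = 0.015616 / 0.055543 ≈ 0.281

0.281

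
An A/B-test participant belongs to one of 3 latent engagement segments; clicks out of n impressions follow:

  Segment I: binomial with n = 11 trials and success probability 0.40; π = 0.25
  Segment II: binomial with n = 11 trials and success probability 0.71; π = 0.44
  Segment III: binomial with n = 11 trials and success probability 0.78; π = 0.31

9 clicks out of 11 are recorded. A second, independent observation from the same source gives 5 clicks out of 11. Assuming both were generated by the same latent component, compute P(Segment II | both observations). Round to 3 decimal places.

0.741

By Bayes' theorem, P(k | x) = P(Z=k) f_k(x) / Σ_j P(Z=j) f_j(x).
Since both observations come from the same component, the likelihood for component k is f_k(x₁)·f_k(x₂).
  L_I = [0.00519045] × [0.220724] = 0.00114566
  L_II = [0.212072] × [0.0495817] = 0.0105149
  L_III = [0.284485] × [0.0151235] = 0.0043024
Unnormalised posteriors:
  P(Z=I)·L_I = 0.25 × 0.00114566 = 0.000286414
  P(Z=II)·L_II = 0.44 × 0.0105149 = 0.00462656
  P(Z=III)·L_III = 0.31 × 0.0043024 = 0.00133374
Normaliser: 0.000286414 + 0.00462656 + 0.00133374 = 0.00624672
P(Segment II | x₁, x₂) = 0.00462656 / 0.00624672 ≈ 0.741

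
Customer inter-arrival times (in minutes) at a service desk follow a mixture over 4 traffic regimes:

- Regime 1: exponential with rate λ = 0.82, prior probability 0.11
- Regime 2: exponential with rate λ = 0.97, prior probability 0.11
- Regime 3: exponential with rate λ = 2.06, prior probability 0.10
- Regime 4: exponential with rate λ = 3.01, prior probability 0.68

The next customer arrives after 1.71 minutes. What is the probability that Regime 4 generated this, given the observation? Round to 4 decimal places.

Apply Bayes' rule: the posterior for each component is proportional to its prior times its likelihood at x.
Component likelihoods at x = 1.71 minutes:
  L_1 = 0.201765
  L_2 = 0.184675
  L_3 = 0.0608165
  L_4 = 0.0175069
Prior × likelihood for each component:
  π_1·L_1 = 0.11 × 0.201765 = 0.0221942
  π_2·L_2 = 0.11 × 0.184675 = 0.0203142
  π_3·L_3 = 0.10 × 0.0608165 = 0.00608165
  π_4·L_4 = 0.68 × 0.0175069 = 0.0119047
Normaliser: 0.0221942 + 0.0203142 + 0.00608165 + 0.0119047 = 0.0604947
Responsibility of Regime 4: 0.0119047 / 0.0604947 ≈ 0.1968

0.1968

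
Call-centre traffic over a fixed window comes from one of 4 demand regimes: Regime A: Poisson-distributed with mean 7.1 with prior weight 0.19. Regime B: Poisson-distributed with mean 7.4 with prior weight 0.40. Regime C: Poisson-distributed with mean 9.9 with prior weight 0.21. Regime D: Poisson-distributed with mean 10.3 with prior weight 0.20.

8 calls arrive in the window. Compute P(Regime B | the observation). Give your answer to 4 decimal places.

0.4366

Apply Bayes' rule: the posterior for each component is proportional to its prior times its likelihood at x.
Component likelihoods at x = 8 calls:
  f_A = e^(−7.1)·7.1^8/8! = 0.132146
  f_B = e^(−7.4)·7.4^8/8! = 0.136318
  f_C = e^(−9.9)·9.9^8/8! = 0.114827
  f_D = e^(−10.3)·10.3^8/8! = 0.105668
Multiply by the mixture weights:
  π_A·f_A = 0.19 × 0.132146 = 0.0251078
  π_B·f_B = 0.40 × 0.136318 = 0.0545273
  π_C·f_C = 0.21 × 0.114827 = 0.0241138
  π_D·f_D = 0.20 × 0.105668 = 0.0211336
Evidence: 0.0251078 + 0.0545273 + 0.0241138 + 0.0211336 = 0.124883
So the posterior for Regime B is 0.0545273 / 0.124883 ≈ 0.4366.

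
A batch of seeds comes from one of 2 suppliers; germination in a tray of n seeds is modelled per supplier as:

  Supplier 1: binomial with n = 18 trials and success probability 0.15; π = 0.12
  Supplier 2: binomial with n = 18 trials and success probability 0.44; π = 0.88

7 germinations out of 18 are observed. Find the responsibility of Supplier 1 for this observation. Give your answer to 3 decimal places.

By Bayes' theorem, P(k | x) = P(Z=k) f_k(x) / Σ_j P(Z=j) f_j(x).
Component likelihoods at x = 7 germinations out of 18:
  L_1 = C(18,7)·0.15^7·0.85^11 = 31824·1.70859e-06·0.167343 = 0.00909917
  L_2 = C(18,7)·0.44^7·0.56^11 = 31824·0.00319278·0.00169851 = 0.172581
Weight by the priors:
  P(Z=1)·L_1 = 0.12 × 0.00909917 = 0.0010919
  P(Z=2)·L_2 = 0.88 × 0.172581 = 0.151871
Normaliser: 0.0010919 + 0.151871 = 0.152963
Responsibility of Supplier 1: 0.0010919 / 0.152963 ≈ 0.007

0.007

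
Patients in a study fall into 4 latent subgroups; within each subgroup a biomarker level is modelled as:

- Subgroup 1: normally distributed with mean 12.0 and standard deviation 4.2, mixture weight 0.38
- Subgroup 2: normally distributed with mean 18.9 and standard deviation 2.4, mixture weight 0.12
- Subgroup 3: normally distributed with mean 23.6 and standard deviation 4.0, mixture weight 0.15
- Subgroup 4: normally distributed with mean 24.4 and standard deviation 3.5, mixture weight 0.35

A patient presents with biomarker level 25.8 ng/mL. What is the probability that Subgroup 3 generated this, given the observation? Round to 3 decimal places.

0.256

By Bayes' theorem, P(k | x) = π_k f_k(x) / Σ_j π_j f_j(x).
Component likelihoods at x = 25.8 ng/mL:
  p_1 = (1/(4.2·√(2π)))·exp(−(25.8−12.0)²/(2·4.2²)) = 0.094986·exp(-5.39796) = 0.00042989
  p_2 = (1/(2.4·√(2π)))·exp(−(25.8−18.9)²/(2·2.4²)) = 0.166226·exp(-4.13281) = 0.00266588
  p_3 = (1/(4.0·√(2π)))·exp(−(25.8−23.6)²/(2·4.0²)) = 0.099736·exp(-0.15125) = 0.085736
  p_4 = (1/(3.5·√(2π)))·exp(−(25.8−24.4)²/(2·3.5²)) = 0.113984·exp(-0.08000) = 0.10522
Multiply by the mixture weights:
  π_1·p_1 = 0.38 × 0.00042989 = 0.000163358
  π_2·p_2 = 0.12 × 0.00266588 = 0.000319906
  π_3·p_3 = 0.15 × 0.085736 = 0.0128604
  π_4·p_4 = 0.35 × 0.10522 = 0.036827
Marginal: 0.000163358 + 0.000319906 + 0.0128604 + 0.036827 = 0.0501707
Responsibility of Subgroup 3: 0.0128604 / 0.0501707 ≈ 0.256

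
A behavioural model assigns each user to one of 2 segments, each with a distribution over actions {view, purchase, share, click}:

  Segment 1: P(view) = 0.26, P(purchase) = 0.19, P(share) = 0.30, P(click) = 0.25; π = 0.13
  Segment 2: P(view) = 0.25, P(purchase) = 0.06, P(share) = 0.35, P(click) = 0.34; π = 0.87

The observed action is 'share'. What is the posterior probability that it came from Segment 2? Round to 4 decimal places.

0.8865

Apply Bayes' rule: the posterior for each component is proportional to its prior times its likelihood at x.
Component likelihoods at x = 'share':
  p_1 = 0.3
  p_2 = 0.35
Prior × likelihood for each component:
  π_1·p_1 = 0.13 × 0.3 = 0.039
  π_2·p_2 = 0.87 × 0.35 = 0.3045
Normaliser: 0.039 + 0.3045 = 0.3435
P(Segment 2 | x) = 0.3045 / 0.3435 ≈ 0.8865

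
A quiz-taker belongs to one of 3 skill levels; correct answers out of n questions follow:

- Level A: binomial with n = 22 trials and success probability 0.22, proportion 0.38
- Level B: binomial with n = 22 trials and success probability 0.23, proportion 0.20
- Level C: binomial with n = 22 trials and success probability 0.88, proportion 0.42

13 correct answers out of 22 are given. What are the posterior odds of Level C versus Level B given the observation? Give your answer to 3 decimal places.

Only the two components matter; the odds are (π_i f_i(x)) / (π_j f_j(x)).
Evaluate each component's likelihood at the observed value:
  p_A = C(22,13)·0.22^13·0.78^9 = 497420·2.8281e-09·0.106869 = 0.000150338
  p_B = C(22,13)·0.23^13·0.77^9 = 497420·5.04036e-09·0.0951517 = 0.000238562
  p_C = C(22,13)·0.88^13·0.12^9 = 497420·0.189791·5.15978e-09 = 0.000487112
0.000204587 / 4.77124e-05 ≈ 4.288

4.288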